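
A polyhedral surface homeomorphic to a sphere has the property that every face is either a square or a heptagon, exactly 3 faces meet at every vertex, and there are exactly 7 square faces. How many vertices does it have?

14

Let x be the number of heptagons; then F = 7 + x.
Edge–face incidences: 2E = 4·7 + 7·x = 28 + 7x.
Every vertex has degree 3, so 3V = 2E.
Euler: V − E + F = 2 ⇒ (2E)/3 − E + (7 + x) = 2.
Multiply by 6: 2·(2E) − 3·(2E) + 6·(7 + x) = 12, i.e. 42 + 6x − (28 + 7x) = 12.
Collecting terms: −x + 14 = 12, so −x = −2, so x = 2.
Then 2E = 28 + 7·2 = 42, so E = 21, V = 2E/3 = 14, F = 7 + 2 = 9.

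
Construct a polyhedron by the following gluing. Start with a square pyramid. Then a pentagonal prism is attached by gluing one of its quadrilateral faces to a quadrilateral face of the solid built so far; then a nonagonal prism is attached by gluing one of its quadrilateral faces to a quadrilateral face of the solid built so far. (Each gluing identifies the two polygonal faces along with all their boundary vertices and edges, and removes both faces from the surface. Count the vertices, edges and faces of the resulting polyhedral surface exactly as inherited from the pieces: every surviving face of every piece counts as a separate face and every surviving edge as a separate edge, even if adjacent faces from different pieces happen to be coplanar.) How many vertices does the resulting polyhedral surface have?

25

A square pyramid: V=5, E=8, F=5.
Attach a pentagonal prism (V=10, E=15, F=7) along a 4-gon: merge 4 vertices and 4 edges, delete both glued faces → V=11, E=19, F=10.
Attach a nonagonal prism (V=18, E=27, F=11) along a 4-gon: merge 4 vertices and 4 edges, delete both glued faces → V=25, E=42, F=19.
Check: V − E + F = 25 − 42 + 19 = 2.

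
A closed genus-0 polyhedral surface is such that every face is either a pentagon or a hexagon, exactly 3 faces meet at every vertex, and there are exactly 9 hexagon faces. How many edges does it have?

57

Let x be the number of pentagons; then F = 9 + x.
Edge–face incidences: 2E = 6·9 + 5·x = 54 + 5x.
Every vertex has degree 3, so 3V = 2E.
Euler: V − E + F = 2 ⇒ (2E)/3 − E + (9 + x) = 2.
Multiply by 6: 2·(2E) − 3·(2E) + 6·(9 + x) = 12, i.e. 54 + 6x − (54 + 5x) = 12.
Collecting terms: x = 12.
Then 2E = 54 + 5·12 = 114, so E = 57, V = 2E/3 = 38, F = 9 + 12 = 21.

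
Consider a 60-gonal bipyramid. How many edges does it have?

180

A bipyramid over an n-gon has 2n triangular faces and n + 2 vertices: V = 60 + 2 = 62, E = 3·60 = 180, F = 2·60 = 120.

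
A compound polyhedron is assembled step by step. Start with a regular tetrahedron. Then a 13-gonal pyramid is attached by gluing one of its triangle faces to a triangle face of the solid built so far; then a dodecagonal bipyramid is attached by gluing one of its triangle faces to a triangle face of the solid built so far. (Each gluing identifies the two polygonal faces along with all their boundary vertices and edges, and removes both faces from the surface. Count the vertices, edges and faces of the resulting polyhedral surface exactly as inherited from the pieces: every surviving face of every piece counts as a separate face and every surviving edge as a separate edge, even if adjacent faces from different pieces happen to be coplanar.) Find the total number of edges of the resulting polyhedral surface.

62

A regular tetrahedron: V=4, E=6, F=4.
Attach a 13-gonal pyramid (V=14, E=26, F=14) along a 3-gon: merge 3 vertices and 3 edges, delete both glued faces → V=15, E=29, F=16.
Attach a dodecagonal bipyramid (V=14, E=36, F=24) along a 3-gon: merge 3 vertices and 3 edges, delete both glued faces → V=26, E=62, F=38.
Check: V − E + F = 26 − 62 + 38 = 2.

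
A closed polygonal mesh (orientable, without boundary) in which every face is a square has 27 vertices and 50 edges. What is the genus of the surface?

0

Every face is a square and each edge borders two faces, so 4F = 2·50, giving F = 25.
χ = V − E + F = 27 − 50 + 25 = 2.
For a closed orientable surface χ = 2 − 2g, so g = (2 − (2))/2 = 0.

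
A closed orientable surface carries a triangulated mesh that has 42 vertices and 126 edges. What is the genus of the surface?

Every face is a triangle and each edge borders two faces, so 3F = 2·126, giving F = 84.
χ = V − E + F = 42 − 126 + 84 = 0.
For a closed orientable surface χ = 2 − 2g, so g = (2 − (0))/2 = 1.

1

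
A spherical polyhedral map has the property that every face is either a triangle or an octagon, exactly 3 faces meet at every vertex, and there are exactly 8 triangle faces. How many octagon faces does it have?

6

Let x be the number of octagons; then F = 8 + x.
Edge–face incidences: 2E = 3·8 + 8·x = 24 + 8x.
Every vertex has degree 3, so 3V = 2E.
Euler: V − E + F = 2 ⇒ (2E)/3 − E + (8 + x) = 2.
Multiply by 6: 2·(2E) − 3·(2E) + 6·(8 + x) = 12, i.e. 48 + 6x − (24 + 8x) = 12.
Collecting terms: −2x + 24 = 12, so −2x = −12, so x = 6.
Then 2E = 24 + 8·6 = 72, so E = 36, V = 2E/3 = 24, F = 8 + 6 = 14.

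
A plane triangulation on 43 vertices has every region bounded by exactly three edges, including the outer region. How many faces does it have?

In a plane triangulation 3F = 2E and V − E + F = 2, so F = 2V − 4 = 2·43 − 4 = 82.

82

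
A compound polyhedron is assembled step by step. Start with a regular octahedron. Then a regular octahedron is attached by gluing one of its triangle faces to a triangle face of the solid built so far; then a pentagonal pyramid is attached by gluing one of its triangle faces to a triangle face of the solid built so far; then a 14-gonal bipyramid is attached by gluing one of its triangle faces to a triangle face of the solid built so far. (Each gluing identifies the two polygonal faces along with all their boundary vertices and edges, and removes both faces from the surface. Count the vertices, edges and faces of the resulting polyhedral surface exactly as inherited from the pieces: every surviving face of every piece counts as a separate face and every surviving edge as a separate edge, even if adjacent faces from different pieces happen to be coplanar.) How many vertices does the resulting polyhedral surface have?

25

A regular octahedron: V=6, E=12, F=8.
Attach a regular octahedron (V=6, E=12, F=8) along a 3-gon: merge 3 vertices and 3 edges, delete both glued faces → V=9, E=21, F=14.
Attach a pentagonal pyramid (V=6, E=10, F=6) along a 3-gon: merge 3 vertices and 3 edges, delete both glued faces → V=12, E=28, F=18.
Attach a 14-gonal bipyramid (V=16, E=42, F=28) along a 3-gon: merge 3 vertices and 3 edges, delete both glued faces → V=25, E=67, F=44.
Check: V − E + F = 25 − 67 + 44 = 2.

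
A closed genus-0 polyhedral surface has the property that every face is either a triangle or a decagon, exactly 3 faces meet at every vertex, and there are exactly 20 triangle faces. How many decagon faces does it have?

Let x be the number of decagons; then F = 20 + x.
Edge–face incidences: 2E = 3·20 + 10·x = 60 + 10x.
Every vertex has degree 3, so 3V = 2E.
Euler: V − E + F = 2 ⇒ (2E)/3 − E + (20 + x) = 2.
Multiply by 6: 2·(2E) − 3·(2E) + 6·(20 + x) = 12, i.e. 120 + 6x − (60 + 10x) = 12.
Collecting terms: −4x + 60 = 12, so −4x = −48, so x = 12.
Then 2E = 60 + 10·12 = 180, so E = 90, V = 2E/3 = 60, F = 20 + 12 = 32.

12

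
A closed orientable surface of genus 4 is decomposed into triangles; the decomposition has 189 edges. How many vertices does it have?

χ = 2 − 2·4 = -6, and every face is a triangle so 3F = 2E.
F = 2E/3 = 126. Then V = -6 + E − F = -6 + 189 − 126 = 57.

57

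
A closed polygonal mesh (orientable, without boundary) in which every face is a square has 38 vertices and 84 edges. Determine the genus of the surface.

3

Every face is a square and each edge borders two faces, so 4F = 2·84, giving F = 42.
χ = V − E + F = 38 − 84 + 42 = -4.
For a closed orientable surface χ = 2 − 2g, so g = (2 − (-4))/2 = 3.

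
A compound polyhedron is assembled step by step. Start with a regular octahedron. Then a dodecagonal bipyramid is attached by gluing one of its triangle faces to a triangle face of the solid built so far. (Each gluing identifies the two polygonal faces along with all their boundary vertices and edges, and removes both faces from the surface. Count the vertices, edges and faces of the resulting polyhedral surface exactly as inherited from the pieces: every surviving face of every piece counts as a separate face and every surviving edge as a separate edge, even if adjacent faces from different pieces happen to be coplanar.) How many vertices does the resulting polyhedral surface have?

17

A regular octahedron: V=6, E=12, F=8.
Attach a dodecagonal bipyramid (V=14, E=36, F=24) along a 3-gon: merge 3 vertices and 3 edges, delete both glued faces → V=17, E=45, F=30.
Check: V − E + F = 17 − 45 + 30 = 2.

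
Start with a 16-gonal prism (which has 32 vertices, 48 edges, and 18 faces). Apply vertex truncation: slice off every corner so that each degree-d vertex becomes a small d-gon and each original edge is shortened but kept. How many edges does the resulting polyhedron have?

144

Truncation replaces each original edge-end by a new vertex, so V′ = 2E = 96.
Each original edge survives, and each old vertex of degree d contributes d new edges; summing degrees gives Σd = 2E, so E′ = E + 2E = 3E = 144.
Each original face survives and each original vertex becomes one new face: F′ = F + V = 50.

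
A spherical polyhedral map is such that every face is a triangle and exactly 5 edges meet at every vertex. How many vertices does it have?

12

Each face has 3 edges and each edge borders two faces, so 2E = 3F.
Each vertex has degree 5, so 5V = 2E and hence V = 3F/5.
Euler: V − E + F = 2 ⇒ (3F/5) − (3F/2) + F = 2.
Multiply by 10: (6 − 15 + 10)F = 20, i.e. 1F = 20.
So F = 20, E = 3·20/2 = 30, V = 3·20/5 = 12.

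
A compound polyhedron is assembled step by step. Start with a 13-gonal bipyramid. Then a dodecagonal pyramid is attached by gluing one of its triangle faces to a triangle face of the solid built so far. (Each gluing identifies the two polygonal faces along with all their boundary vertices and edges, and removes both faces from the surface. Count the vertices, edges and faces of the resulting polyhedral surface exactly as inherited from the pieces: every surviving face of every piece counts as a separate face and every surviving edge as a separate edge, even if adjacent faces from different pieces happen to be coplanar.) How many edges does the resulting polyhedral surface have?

60

A 13-gonal bipyramid: V=15, E=39, F=26.
Attach a dodecagonal pyramid (V=13, E=24, F=13) along a 3-gon: merge 3 vertices and 3 edges, delete both glued faces → V=25, E=60, F=37.
Check: V − E + F = 25 − 60 + 37 = 2.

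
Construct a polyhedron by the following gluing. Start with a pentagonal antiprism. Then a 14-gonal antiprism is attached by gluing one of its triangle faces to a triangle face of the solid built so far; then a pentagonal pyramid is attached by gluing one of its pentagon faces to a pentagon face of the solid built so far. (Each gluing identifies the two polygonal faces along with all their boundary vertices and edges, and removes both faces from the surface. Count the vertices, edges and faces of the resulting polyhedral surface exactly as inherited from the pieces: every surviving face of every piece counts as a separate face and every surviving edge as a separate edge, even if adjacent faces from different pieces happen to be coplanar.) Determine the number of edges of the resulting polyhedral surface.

A pentagonal antiprism: V=10, E=20, F=12.
Attach a 14-gonal antiprism (V=28, E=56, F=30) along a 3-gon: merge 3 vertices and 3 edges, delete both glued faces → V=35, E=73, F=40.
Attach a pentagonal pyramid (V=6, E=10, F=6) along a 5-gon: merge 5 vertices and 5 edges, delete both glued faces → V=36, E=78, F=44.
Check: V − E + F = 36 − 78 + 44 = 2.

78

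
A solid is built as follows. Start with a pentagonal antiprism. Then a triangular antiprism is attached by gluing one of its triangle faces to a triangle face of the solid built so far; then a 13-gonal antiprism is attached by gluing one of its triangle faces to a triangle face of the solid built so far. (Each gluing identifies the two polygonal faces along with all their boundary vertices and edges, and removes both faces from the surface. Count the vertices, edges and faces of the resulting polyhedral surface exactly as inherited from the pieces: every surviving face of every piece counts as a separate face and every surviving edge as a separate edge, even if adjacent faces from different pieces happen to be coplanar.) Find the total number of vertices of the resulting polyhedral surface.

A pentagonal antiprism: V=10, E=20, F=12.
Attach a triangular antiprism (V=6, E=12, F=8) along a 3-gon: merge 3 vertices and 3 edges, delete both glued faces → V=13, E=29, F=18.
Attach a 13-gonal antiprism (V=26, E=52, F=28) along a 3-gon: merge 3 vertices and 3 edges, delete both glued faces → V=36, E=78, F=44.
Check: V − E + F = 36 − 78 + 44 = 2.

36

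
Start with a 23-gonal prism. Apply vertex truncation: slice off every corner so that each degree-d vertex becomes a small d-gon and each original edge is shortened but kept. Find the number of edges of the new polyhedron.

207

The base solid has V = 46, E = 69, F = 25.
Truncation replaces each original edge-end by a new vertex, so V′ = 2E = 138.
Each original edge survives, and each old vertex of degree d contributes d new edges; summing degrees gives Σd = 2E, so E′ = E + 2E = 3E = 207.
Each original face survives and each original vertex becomes one new face: F′ = F + V = 71.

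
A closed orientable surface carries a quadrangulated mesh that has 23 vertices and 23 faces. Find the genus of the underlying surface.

Every face is a square, so 2E = 4·23 = 92, giving E = 46.
χ = V − E + F = 23 − 46 + 23 = 0.
For a closed orientable surface χ = 2 − 2g, so g = (2 − (0))/2 = 1.

1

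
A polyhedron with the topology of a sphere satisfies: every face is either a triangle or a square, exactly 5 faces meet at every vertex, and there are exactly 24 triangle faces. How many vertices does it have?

Let x be the number of squares; then F = 24 + x.
Edge–face incidences: 2E = 3·24 + 4·x = 72 + 4x.
Every vertex has degree 5, so 5V = 2E.
Euler: V − E + F = 2 ⇒ (2E)/5 − E + (24 + x) = 2.
Multiply by 10: 2·(2E) − 5·(2E) + 10·(24 + x) = 20, i.e. 240 + 10x − 3·(72 + 4x) = 20.
Collecting terms: −2x + 24 = 20, so −2x = −4, so x = 2.
Then 2E = 72 + 4·2 = 80, so E = 40, V = 2E/5 = 16, F = 24 + 2 = 26.

16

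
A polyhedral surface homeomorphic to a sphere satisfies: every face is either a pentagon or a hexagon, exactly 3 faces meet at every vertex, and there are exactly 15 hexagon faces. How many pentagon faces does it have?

12

Let x be the number of pentagons; then F = 15 + x.
Edge–face incidences: 2E = 6·15 + 5·x = 90 + 5x.
Every vertex has degree 3, so 3V = 2E.
Euler: V − E + F = 2 ⇒ (2E)/3 − E + (15 + x) = 2.
Multiply by 6: 2·(2E) − 3·(2E) + 6·(15 + x) = 12, i.e. 90 + 6x − (90 + 5x) = 12.
Collecting terms: x = 12.
Then 2E = 90 + 5·12 = 150, so E = 75, V = 2E/3 = 50, F = 15 + 12 = 27.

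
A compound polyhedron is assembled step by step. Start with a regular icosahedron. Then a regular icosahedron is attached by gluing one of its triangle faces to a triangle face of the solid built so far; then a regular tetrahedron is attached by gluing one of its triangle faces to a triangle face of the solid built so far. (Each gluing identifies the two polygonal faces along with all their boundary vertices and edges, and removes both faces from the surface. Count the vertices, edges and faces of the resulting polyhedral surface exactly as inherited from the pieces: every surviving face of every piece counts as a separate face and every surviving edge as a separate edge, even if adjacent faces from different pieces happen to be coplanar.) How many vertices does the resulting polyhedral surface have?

A regular icosahedron: V=12, E=30, F=20.
Attach a regular icosahedron (V=12, E=30, F=20) along a 3-gon: merge 3 vertices and 3 edges, delete both glued faces → V=21, E=57, F=38.
Attach a regular tetrahedron (V=4, E=6, F=4) along a 3-gon: merge 3 vertices and 3 edges, delete both glued faces → V=22, E=60, F=40.
Check: V − E + F = 22 − 60 + 40 = 2.

22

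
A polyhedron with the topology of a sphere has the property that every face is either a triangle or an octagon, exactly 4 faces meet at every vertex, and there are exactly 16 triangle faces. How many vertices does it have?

Let x be the number of octagons; then F = 16 + x.
Edge–face incidences: 2E = 3·16 + 8·x = 48 + 8x.
Every vertex has degree 4, so 4V = 2E.
Euler: V − E + F = 2 ⇒ (2E)/4 − E + (16 + x) = 2.
Multiply by 8: 2·(2E) − 4·(2E) + 8·(16 + x) = 16, i.e. 128 + 8x − 2·(48 + 8x) = 16.
Collecting terms: −8x + 32 = 16, so −8x = −16, so x = 2.
Then 2E = 48 + 8·2 = 64, so E = 32, V = 2E/4 = 16, F = 16 + 2 = 18.

16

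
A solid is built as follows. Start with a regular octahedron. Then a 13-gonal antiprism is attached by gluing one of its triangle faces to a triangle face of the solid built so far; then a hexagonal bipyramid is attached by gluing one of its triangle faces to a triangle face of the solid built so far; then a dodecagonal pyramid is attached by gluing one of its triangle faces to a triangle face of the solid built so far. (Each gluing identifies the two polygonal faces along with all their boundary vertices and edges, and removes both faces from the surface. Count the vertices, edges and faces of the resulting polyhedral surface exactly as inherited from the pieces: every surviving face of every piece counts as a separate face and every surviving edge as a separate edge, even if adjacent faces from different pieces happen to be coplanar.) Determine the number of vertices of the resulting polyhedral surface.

44

A regular octahedron: V=6, E=12, F=8.
Attach a 13-gonal antiprism (V=26, E=52, F=28) along a 3-gon: merge 3 vertices and 3 edges, delete both glued faces → V=29, E=61, F=34.
Attach a hexagonal bipyramid (V=8, E=18, F=12) along a 3-gon: merge 3 vertices and 3 edges, delete both glued faces → V=34, E=76, F=44.
Attach a dodecagonal pyramid (V=13, E=24, F=13) along a 3-gon: merge 3 vertices and 3 edges, delete both glued faces → V=44, E=97, F=55.
Check: V − E + F = 44 − 97 + 55 = 2.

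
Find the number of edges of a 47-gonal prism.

141

A prism on an n-gon has two n-gon bases and n rectangular sides: V = 2·47 = 94, E = 3·47 = 141, F = 47 + 2 = 49.
Check: V − E + F = 94 − 141 + 49 = 2.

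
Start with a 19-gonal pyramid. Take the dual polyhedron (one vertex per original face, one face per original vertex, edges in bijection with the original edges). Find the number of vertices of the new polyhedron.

The base solid has V = 20, E = 38, F = 20.
The dual swaps V and F and preserves E: V′ = F = 20, E′ = E = 38, F′ = V = 20.

20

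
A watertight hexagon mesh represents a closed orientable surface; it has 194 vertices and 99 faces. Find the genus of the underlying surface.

3

Every face is a hexagon, so 2E = 6·99 = 594, giving E = 297.
χ = V − E + F = 194 − 297 + 99 = -4.
For a closed orientable surface χ = 2 − 2g, so g = (2 − (-4))/2 = 3.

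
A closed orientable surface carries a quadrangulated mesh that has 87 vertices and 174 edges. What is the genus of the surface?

Every face is a square and each edge borders two faces, so 4F = 2·174, giving F = 87.
χ = V − E + F = 87 − 174 + 87 = 0.
For a closed orientable surface χ = 2 − 2g, so g = (2 − (0))/2 = 1.

1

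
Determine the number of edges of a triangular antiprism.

An antiprism on an n-gon has two n-gon caps and 2n triangles: V = 2·3 = 6, E = 4·3 = 12, F = 2·3 + 2 = 8.
Check: V − E + F = 6 − 12 + 8 = 2.

12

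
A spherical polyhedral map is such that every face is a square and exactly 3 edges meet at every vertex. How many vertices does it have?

Each face has 4 edges and each edge borders two faces, so 2E = 4F.
Each vertex has degree 3, so 3V = 2E and hence V = 4F/3.
Euler: V − E + F = 2 ⇒ (4F/3) − (4F/2) + F = 2.
Multiply by 6: (8 − 12 + 6)F = 12, i.e. 2F = 12.
So F = 6, E = 4·6/2 = 12, V = 4·6/3 = 8.

8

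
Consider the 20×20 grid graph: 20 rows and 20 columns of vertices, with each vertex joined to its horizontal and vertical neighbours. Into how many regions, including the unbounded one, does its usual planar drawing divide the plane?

362

The grid has V = 20·20 = 400 vertices and E = 20·19 + 20·19 = 760 edges.
F = 2 − V + E = 2 − 400 + 760 = 362.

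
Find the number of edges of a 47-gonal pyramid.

A pyramid on an n-gon base has one n-gon and n triangles: V = 47 + 1 = 48, E = 2·47 = 94, F = 47 + 1 = 48.
Check: V − E + F = 48 − 94 + 48 = 2.

94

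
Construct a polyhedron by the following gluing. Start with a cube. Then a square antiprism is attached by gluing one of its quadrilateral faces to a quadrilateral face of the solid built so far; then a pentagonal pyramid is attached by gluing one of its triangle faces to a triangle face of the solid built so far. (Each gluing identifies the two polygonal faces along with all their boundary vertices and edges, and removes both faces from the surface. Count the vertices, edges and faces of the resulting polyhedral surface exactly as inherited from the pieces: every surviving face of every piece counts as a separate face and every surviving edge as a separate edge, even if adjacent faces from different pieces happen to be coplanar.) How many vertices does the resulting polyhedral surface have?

A cube: V=8, E=12, F=6.
Attach a square antiprism (V=8, E=16, F=10) along a 4-gon: merge 4 vertices and 4 edges, delete both glued faces → V=12, E=24, F=14.
Attach a pentagonal pyramid (V=6, E=10, F=6) along a 3-gon: merge 3 vertices and 3 edges, delete both glued faces → V=15, E=31, F=18.
Check: V − E + F = 15 − 31 + 18 = 2.

15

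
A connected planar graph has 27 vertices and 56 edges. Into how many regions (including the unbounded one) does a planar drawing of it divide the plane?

Euler's formula for a connected plane graph: V − E + F = 2, so F = 2 − 27 + 56 = 31.

31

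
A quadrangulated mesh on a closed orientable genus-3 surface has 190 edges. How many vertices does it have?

χ = 2 − 2·3 = -4, and every face is a square so 4F = 2E.
F = 2E/4 = 95. Then V = -4 + E − F = -4 + 190 − 95 = 91.

91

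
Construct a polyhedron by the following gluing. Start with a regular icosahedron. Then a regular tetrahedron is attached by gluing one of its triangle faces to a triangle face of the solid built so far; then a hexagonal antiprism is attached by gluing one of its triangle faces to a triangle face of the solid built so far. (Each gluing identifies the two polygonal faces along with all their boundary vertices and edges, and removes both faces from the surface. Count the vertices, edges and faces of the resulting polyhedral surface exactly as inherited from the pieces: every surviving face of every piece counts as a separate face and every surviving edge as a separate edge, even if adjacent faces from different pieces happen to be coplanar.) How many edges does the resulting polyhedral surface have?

A regular icosahedron: V=12, E=30, F=20.
Attach a regular tetrahedron (V=4, E=6, F=4) along a 3-gon: merge 3 vertices and 3 edges, delete both glued faces → V=13, E=33, F=22.
Attach a hexagonal antiprism (V=12, E=24, F=14) along a 3-gon: merge 3 vertices and 3 edges, delete both glued faces → V=22, E=54, F=34.
Check: V − E + F = 22 − 54 + 34 = 2.

54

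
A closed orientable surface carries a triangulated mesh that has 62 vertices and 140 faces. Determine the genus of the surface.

5

Every face is a triangle, so 2E = 3·140 = 420, giving E = 210.
χ = V − E + F = 62 − 210 + 140 = -8.
For a closed orientable surface χ = 2 − 2g, so g = (2 − (-8))/2 = 5.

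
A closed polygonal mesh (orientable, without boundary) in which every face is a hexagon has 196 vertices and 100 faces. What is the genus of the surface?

Every face is a hexagon, so 2E = 6·100 = 600, giving E = 300.
χ = V − E + F = 196 − 300 + 100 = -4.
For a closed orientable surface χ = 2 − 2g, so g = (2 − (-4))/2 = 3.

3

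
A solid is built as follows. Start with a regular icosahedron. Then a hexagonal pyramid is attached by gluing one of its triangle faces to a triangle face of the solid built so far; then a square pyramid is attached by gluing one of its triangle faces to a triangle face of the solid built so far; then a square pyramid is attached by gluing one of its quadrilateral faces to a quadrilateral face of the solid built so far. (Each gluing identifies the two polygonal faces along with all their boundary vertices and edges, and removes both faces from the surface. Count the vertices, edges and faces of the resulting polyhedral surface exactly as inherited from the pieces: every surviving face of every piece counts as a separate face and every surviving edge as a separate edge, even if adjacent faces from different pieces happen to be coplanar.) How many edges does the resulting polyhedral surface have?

A regular icosahedron: V=12, E=30, F=20.
Attach a hexagonal pyramid (V=7, E=12, F=7) along a 3-gon: merge 3 vertices and 3 edges, delete both glued faces → V=16, E=39, F=25.
Attach a square pyramid (V=5, E=8, F=5) along a 3-gon: merge 3 vertices and 3 edges, delete both glued faces → V=18, E=44, F=28.
Attach a square pyramid (V=5, E=8, F=5) along a 4-gon: merge 4 vertices and 4 edges, delete both glued faces → V=19, E=48, F=31.
Check: V − E + F = 19 − 48 + 31 = 2.

48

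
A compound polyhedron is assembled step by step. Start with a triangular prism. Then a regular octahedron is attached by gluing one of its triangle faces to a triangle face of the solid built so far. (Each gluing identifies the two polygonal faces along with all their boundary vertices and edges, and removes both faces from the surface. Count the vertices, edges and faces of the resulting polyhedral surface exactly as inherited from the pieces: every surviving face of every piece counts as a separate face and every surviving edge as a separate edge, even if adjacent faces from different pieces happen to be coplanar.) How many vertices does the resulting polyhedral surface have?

A triangular prism: V=6, E=9, F=5.
Attach a regular octahedron (V=6, E=12, F=8) along a 3-gon: merge 3 vertices and 3 edges, delete both glued faces → V=9, E=18, F=11.
Check: V − E + F = 9 − 18 + 11 = 2.

9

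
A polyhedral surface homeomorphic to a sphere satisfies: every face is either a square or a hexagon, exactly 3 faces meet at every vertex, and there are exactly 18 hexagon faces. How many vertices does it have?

44

Let x be the number of squares; then F = 18 + x.
Edge–face incidences: 2E = 6·18 + 4·x = 108 + 4x.
Every vertex has degree 3, so 3V = 2E.
Euler: V − E + F = 2 ⇒ (2E)/3 − E + (18 + x) = 2.
Multiply by 6: 2·(2E) − 3·(2E) + 6·(18 + x) = 12, i.e. 108 + 6x − (108 + 4x) = 12.
Collecting terms: 2x = 12, so x = 6.
Then 2E = 108 + 4·6 = 132, so E = 66, V = 2E/3 = 44, F = 18 + 6 = 24.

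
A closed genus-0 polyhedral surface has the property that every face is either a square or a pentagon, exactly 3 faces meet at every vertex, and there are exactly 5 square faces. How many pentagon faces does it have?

Let x be the number of pentagons; then F = 5 + x.
Edge–face incidences: 2E = 4·5 + 5·x = 20 + 5x.
Every vertex has degree 3, so 3V = 2E.
Euler: V − E + F = 2 ⇒ (2E)/3 − E + (5 + x) = 2.
Multiply by 6: 2·(2E) − 3·(2E) + 6·(5 + x) = 12, i.e. 30 + 6x − (20 + 5x) = 12.
Collecting terms: x + 10 = 12, so x = 2.
Then 2E = 20 + 5·2 = 30, so E = 15, V = 2E/3 = 10, F = 5 + 2 = 7.

2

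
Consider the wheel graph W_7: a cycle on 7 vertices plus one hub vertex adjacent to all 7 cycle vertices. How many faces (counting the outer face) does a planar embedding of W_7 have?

W_7 has V = 7 + 1 = 8 vertices and E = 2·7 = 14 edges.
By Euler's formula F = 2 − V + E = 2 − 8 + 14 = 8.

8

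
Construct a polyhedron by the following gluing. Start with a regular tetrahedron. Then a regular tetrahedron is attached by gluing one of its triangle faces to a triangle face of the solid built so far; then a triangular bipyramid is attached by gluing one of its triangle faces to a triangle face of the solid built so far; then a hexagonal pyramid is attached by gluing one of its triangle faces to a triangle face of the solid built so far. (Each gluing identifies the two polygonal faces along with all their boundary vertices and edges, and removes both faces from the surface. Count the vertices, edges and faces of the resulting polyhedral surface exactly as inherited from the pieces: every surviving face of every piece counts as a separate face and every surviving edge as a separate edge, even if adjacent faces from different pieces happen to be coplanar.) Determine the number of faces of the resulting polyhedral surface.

15

A regular tetrahedron: V=4, E=6, F=4.
Attach a regular tetrahedron (V=4, E=6, F=4) along a 3-gon: merge 3 vertices and 3 edges, delete both glued faces → V=5, E=9, F=6.
Attach a triangular bipyramid (V=5, E=9, F=6) along a 3-gon: merge 3 vertices and 3 edges, delete both glued faces → V=7, E=15, F=10.
Attach a hexagonal pyramid (V=7, E=12, F=7) along a 3-gon: merge 3 vertices and 3 edges, delete both glued faces → V=11, E=24, F=15.
Check: V − E + F = 11 − 24 + 15 = 2.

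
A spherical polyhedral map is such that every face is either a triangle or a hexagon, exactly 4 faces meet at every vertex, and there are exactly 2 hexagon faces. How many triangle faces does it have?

12

Let x be the number of triangles; then F = 2 + x.
Edge–face incidences: 2E = 6·2 + 3·x = 12 + 3x.
Every vertex has degree 4, so 4V = 2E.
Euler: V − E + F = 2 ⇒ (2E)/4 − E + (2 + x) = 2.
Multiply by 8: 2·(2E) − 4·(2E) + 8·(2 + x) = 16, i.e. 16 + 8x − 2·(12 + 3x) = 16.
Collecting terms: 2x − 8 = 16, so 2x = 24, so x = 12.
Then 2E = 12 + 3·12 = 48, so E = 24, V = 2E/4 = 12, F = 2 + 12 = 14.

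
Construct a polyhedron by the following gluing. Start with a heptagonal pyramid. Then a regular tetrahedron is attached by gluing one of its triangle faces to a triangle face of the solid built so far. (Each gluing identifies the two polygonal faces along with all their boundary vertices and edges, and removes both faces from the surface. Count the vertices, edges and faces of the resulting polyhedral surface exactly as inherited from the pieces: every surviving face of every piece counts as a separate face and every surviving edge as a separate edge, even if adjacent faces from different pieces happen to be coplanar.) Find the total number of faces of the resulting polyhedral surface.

10

A heptagonal pyramid: V=8, E=14, F=8.
Attach a regular tetrahedron (V=4, E=6, F=4) along a 3-gon: merge 3 vertices and 3 edges, delete both glued faces → V=9, E=17, F=10.
Check: V − E + F = 9 − 17 + 10 = 2.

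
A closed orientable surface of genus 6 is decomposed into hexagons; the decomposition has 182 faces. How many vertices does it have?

354

χ = 2 − 2·6 = -10, and every face is a hexagon so 6F = 2E.
E = 6·182/2 = 546. Then V = -10 + E − F = -10 + 546 − 182 = 354.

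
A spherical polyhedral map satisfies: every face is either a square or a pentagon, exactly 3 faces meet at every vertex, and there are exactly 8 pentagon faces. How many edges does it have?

Let x be the number of squares; then F = 8 + x.
Edge–face incidences: 2E = 5·8 + 4·x = 40 + 4x.
Every vertex has degree 3, so 3V = 2E.
Euler: V − E + F = 2 ⇒ (2E)/3 − E + (8 + x) = 2.
Multiply by 6: 2·(2E) − 3·(2E) + 6·(8 + x) = 12, i.e. 48 + 6x − (40 + 4x) = 12.
Collecting terms: 2x + 8 = 12, so 2x = 4, so x = 2.
Then 2E = 40 + 4·2 = 48, so E = 24, V = 2E/3 = 16, F = 8 + 2 = 10.

24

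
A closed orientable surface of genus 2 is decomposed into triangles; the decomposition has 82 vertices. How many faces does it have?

χ = 2 − 2·2 = -2, and every face is a triangle so 3F = 2E.
V − E + F = -2 with E = 3F/2 gives 82 − (3/2 − 1)·F = -2, so F = 168 and E = 252.

168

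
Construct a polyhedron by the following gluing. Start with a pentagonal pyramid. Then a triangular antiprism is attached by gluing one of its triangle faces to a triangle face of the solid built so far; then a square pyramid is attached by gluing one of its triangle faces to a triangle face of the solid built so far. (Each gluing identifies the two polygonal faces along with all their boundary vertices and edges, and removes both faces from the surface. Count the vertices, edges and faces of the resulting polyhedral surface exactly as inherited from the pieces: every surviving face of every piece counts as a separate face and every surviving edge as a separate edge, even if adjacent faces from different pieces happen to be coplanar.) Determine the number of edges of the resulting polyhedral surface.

A pentagonal pyramid: V=6, E=10, F=6.
Attach a triangular antiprism (V=6, E=12, F=8) along a 3-gon: merge 3 vertices and 3 edges, delete both glued faces → V=9, E=19, F=12.
Attach a square pyramid (V=5, E=8, F=5) along a 3-gon: merge 3 vertices and 3 edges, delete both glued faces → V=11, E=24, F=15.
Check: V − E + F = 11 − 24 + 15 = 2.

24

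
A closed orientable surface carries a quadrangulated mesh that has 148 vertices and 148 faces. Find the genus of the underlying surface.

1

Every face is a square, so 2E = 4·148 = 592, giving E = 296.
χ = V − E + F = 148 − 296 + 148 = 0.
For a closed orientable surface χ = 2 − 2g, so g = (2 − (0))/2 = 1.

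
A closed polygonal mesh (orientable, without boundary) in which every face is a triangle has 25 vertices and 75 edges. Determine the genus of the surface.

1

Every face is a triangle and each edge borders two faces, so 3F = 2·75, giving F = 50.
χ = V − E + F = 25 − 75 + 50 = 0.
For a closed orientable surface χ = 2 − 2g, so g = (2 − (0))/2 = 1.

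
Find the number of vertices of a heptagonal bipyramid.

A bipyramid over an n-gon has 2n triangular faces and n + 2 vertices: V = 7 + 2 = 9, E = 3·7 = 21, F = 2·7 = 14.
Check: V − E + F = 9 − 21 + 14 = 2.

9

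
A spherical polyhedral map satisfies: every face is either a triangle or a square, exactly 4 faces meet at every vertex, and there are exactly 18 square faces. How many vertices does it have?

Let x be the number of triangles; then F = 18 + x.
Edge–face incidences: 2E = 4·18 + 3·x = 72 + 3x.
Every vertex has degree 4, so 4V = 2E.
Euler: V − E + F = 2 ⇒ (2E)/4 − E + (18 + x) = 2.
Multiply by 8: 2·(2E) − 4·(2E) + 8·(18 + x) = 16, i.e. 144 + 8x − 2·(72 + 3x) = 16.
Collecting terms: 2x = 16, so x = 8.
Then 2E = 72 + 3·8 = 96, so E = 48, V = 2E/4 = 24, F = 18 + 8 = 26.

24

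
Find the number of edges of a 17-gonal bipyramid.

51

A bipyramid over an n-gon has 2n triangular faces and n + 2 vertices: V = 17 + 2 = 19, E = 3·17 = 51, F = 2·17 = 34.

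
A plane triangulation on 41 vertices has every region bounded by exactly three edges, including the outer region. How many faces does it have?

78

In a plane triangulation 3F = 2E and V − E + F = 2, so F = 2V − 4 = 2·41 − 4 = 78.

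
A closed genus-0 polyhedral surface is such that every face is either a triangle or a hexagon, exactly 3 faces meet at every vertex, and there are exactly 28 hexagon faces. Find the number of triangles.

Let x be the number of triangles; then F = 28 + x.
Edge–face incidences: 2E = 6·28 + 3·x = 168 + 3x.
Every vertex has degree 3, so 3V = 2E.
Euler: V − E + F = 2 ⇒ (2E)/3 − E + (28 + x) = 2.
Multiply by 6: 2·(2E) − 3·(2E) + 6·(28 + x) = 12, i.e. 168 + 6x − (168 + 3x) = 12.
Collecting terms: 3x = 12, so x = 4.
Then 2E = 168 + 3·4 = 180, so E = 90, V = 2E/3 = 60, F = 28 + 4 = 32.

4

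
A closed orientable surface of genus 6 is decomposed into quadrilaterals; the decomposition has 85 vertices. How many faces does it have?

95

χ = 2 − 2·6 = -10, and every face is a square so 4F = 2E.
V − E + F = -10 with E = 4F/2 gives 85 − (4/2 − 1)·F = -10, so F = 95 and E = 190.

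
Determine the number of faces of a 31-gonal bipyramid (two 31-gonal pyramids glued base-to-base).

A bipyramid over an n-gon has 2n triangular faces and n + 2 vertices: V = 31 + 2 = 33, E = 3·31 = 93, F = 2·31 = 62.

62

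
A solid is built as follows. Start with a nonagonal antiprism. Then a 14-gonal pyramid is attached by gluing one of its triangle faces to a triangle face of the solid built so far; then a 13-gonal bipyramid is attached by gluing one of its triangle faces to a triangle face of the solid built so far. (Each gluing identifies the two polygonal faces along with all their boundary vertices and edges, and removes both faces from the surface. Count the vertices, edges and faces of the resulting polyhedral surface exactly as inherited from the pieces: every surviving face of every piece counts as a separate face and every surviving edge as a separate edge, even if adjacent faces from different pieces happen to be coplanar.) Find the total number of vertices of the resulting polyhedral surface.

A nonagonal antiprism: V=18, E=36, F=20.
Attach a 14-gonal pyramid (V=15, E=28, F=15) along a 3-gon: merge 3 vertices and 3 edges, delete both glued faces → V=30, E=61, F=33.
Attach a 13-gonal bipyramid (V=15, E=39, F=26) along a 3-gon: merge 3 vertices and 3 edges, delete both glued faces → V=42, E=97, F=57.
Check: V − E + F = 42 − 97 + 57 = 2.

42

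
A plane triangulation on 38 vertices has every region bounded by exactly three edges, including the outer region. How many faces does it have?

In a plane triangulation 3F = 2E and V − E + F = 2, so F = 2V − 4 = 2·38 − 4 = 72.

72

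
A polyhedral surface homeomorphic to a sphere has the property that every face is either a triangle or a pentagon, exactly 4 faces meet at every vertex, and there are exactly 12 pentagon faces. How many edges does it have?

60

Let x be the number of triangles; then F = 12 + x.
Edge–face incidences: 2E = 5·12 + 3·x = 60 + 3x.
Every vertex has degree 4, so 4V = 2E.
Euler: V − E + F = 2 ⇒ (2E)/4 − E + (12 + x) = 2.
Multiply by 8: 2·(2E) − 4·(2E) + 8·(12 + x) = 16, i.e. 96 + 8x − 2·(60 + 3x) = 16.
Collecting terms: 2x − 24 = 16, so 2x = 40, so x = 20.
Then 2E = 60 + 3·20 = 120, so E = 60, V = 2E/4 = 30, F = 12 + 20 = 32.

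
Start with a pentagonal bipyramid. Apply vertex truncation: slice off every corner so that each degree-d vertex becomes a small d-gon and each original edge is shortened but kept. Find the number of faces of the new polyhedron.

The base solid has V = 7, E = 15, F = 10.
Truncation replaces each original edge-end by a new vertex, so V′ = 2E = 30.
Each original edge survives, and each old vertex of degree d contributes d new edges; summing degrees gives Σd = 2E, so E′ = E + 2E = 3E = 45.
Each original face survives and each original vertex becomes one new face: F′ = F + V = 17.

17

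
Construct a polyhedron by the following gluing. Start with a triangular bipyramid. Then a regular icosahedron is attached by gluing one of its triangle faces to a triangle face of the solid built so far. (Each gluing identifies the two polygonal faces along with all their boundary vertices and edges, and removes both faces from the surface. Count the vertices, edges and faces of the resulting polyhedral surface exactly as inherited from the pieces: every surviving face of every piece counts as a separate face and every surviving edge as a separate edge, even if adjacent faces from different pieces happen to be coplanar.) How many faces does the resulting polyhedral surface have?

A triangular bipyramid: V=5, E=9, F=6.
Attach a regular icosahedron (V=12, E=30, F=20) along a 3-gon: merge 3 vertices and 3 edges, delete both glued faces → V=14, E=36, F=24.
Check: V − E + F = 14 − 36 + 24 = 2.

24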